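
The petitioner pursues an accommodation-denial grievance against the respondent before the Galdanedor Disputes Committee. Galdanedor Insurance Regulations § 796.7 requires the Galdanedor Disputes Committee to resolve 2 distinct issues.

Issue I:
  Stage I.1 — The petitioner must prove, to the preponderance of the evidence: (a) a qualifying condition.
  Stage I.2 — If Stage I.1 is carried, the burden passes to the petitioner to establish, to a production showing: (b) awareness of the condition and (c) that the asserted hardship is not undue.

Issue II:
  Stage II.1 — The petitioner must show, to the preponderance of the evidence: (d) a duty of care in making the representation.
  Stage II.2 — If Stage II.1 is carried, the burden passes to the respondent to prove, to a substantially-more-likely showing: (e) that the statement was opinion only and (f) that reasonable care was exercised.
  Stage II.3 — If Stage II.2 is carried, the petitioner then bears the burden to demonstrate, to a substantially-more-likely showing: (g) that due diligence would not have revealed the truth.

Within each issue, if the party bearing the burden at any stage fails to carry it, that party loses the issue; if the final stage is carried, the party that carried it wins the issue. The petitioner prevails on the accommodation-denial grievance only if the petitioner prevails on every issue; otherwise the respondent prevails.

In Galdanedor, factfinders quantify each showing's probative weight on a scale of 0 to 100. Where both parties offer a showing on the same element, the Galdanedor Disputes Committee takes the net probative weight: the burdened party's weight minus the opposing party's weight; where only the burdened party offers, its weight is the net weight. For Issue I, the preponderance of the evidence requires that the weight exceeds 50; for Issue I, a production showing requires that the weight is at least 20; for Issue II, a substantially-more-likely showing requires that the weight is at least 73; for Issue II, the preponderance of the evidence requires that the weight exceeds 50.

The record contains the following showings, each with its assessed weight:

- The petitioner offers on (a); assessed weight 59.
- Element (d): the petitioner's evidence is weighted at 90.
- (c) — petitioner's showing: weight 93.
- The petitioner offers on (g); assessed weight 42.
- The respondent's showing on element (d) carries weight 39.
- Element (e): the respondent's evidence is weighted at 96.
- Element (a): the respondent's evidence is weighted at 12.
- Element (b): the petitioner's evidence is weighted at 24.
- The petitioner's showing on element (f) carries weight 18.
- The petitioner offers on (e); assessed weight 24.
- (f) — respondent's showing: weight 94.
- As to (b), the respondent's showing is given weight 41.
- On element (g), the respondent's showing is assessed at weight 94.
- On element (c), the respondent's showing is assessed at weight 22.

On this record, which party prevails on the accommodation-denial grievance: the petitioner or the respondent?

respondent

— Issue I —
Stage I.1 — burden on petitioner; standard: the preponderance of the evidence (weight exceeds 50).
    (a): 59 − 12 = 47 ≤ 50 [not met]
  Not every element is met, so the petitioner fails to carry Stage I.1.
So the respondent prevails on this issue.
— Issue II —
At Stage II.1 the petitioner must meet the preponderance of the evidence (weight exceeds 50): on (d) the weight is 90 less the opposing 39 gives net 51, > 50, so (d) meets the standard.
  Stage II.1 is satisfied; the onus moves to the respondent.
At Stage II.2 the respondent must meet a substantially-more-likely showing (weight is at least 73): on (e) the weight is 96 less the opposing 24 gives net 72, < 73, so (e) does not meet the standard; on (f) the weight is 94 less the opposing 18 gives net 76, ≥ 73, so (f) meets the standard.
  Not every element is met, so the respondent fails to carry Stage II.2.
The analysis ends at Stage II.2; the petitioner prevails on this issue.
Per-issue: Issue I → respondent; Issue II → petitioner. The petitioner must prevail on every issue; overall, the respondent prevails.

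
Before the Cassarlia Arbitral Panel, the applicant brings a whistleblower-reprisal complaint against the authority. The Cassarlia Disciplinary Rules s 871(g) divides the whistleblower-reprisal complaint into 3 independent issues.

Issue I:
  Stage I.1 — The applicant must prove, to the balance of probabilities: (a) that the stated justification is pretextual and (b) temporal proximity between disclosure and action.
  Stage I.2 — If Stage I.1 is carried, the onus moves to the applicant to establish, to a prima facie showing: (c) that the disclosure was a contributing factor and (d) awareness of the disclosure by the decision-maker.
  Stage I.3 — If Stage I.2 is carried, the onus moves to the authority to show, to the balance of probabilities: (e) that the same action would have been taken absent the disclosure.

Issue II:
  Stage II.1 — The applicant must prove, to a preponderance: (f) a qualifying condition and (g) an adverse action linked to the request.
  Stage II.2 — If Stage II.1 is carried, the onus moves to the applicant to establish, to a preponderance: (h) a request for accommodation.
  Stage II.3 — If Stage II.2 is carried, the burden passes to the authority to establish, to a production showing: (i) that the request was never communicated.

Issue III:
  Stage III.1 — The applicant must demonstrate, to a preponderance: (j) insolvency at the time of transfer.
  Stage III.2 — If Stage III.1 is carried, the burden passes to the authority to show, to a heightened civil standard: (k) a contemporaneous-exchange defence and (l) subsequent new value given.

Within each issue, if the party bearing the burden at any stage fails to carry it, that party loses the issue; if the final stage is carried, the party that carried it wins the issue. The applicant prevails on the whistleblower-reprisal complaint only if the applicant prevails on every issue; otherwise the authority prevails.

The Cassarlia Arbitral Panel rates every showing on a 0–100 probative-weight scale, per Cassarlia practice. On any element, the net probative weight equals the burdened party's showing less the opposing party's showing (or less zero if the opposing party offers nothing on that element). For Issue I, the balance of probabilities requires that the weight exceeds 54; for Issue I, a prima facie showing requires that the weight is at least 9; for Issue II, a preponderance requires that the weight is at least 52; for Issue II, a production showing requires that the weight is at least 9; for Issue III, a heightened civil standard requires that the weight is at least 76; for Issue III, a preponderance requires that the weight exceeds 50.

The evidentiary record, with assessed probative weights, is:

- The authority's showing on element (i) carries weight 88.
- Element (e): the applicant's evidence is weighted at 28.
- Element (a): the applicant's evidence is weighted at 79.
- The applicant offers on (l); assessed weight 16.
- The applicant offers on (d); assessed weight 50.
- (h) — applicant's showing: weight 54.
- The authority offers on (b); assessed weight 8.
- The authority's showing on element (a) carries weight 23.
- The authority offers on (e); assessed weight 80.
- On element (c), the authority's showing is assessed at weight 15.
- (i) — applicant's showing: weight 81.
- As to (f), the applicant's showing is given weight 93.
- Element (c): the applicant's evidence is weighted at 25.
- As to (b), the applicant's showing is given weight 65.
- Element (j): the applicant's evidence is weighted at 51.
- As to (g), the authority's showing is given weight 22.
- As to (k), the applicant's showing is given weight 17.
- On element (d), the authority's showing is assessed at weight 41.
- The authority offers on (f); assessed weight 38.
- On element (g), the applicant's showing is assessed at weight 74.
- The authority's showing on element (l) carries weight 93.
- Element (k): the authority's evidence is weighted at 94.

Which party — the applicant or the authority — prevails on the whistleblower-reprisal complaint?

authority

— Issue I —
Stage I.1 — burden on applicant; standard: the balance of probabilities (weight exceeds 54).
    (a): 79 − 23 = 56 > 54 [met]
    (b): 65 − 8 = 57 > 54 [met]
  Stage I.1 carried; the burden remains with the applicant.
Stage I.2 — burden on applicant; standard: a prima facie showing (weight is at least 9).
    (c): 25 − 15 = 10 ≥ 9 [met]
    (d): 50 − 41 = 9 ≥ 9 [met]
  All elements met. The burden passes to the authority.
Stage I.3 — burden on authority; standard: the balance of probabilities (weight exceeds 54).
    (e): 80 − 28 = 52 ≤ 54 [not met]
  Not every element is met, so the authority fails to carry Stage I.3.
So the applicant prevails on this issue.
— Issue II —
Stage II.1 — burden on applicant; standard: a preponderance (weight is at least 52).
    (f): 93 − 38 = 55 ≥ 52 [met]
    (g): 74 − 22 = 52 ≥ 52 [met]
  All elements met. The applicant retains the burden for Stage II.2.
Stage II.2 — burden on applicant; standard: a preponderance (weight is at least 52).
    (h): 54 ≥ 52 [met]
  Stage II.2 carried; the burden shifts to the authority.
Stage II.3 — burden on authority; standard: a production showing (weight is at least 9).
    (i): 88 − 81 = 7 < 9 [not met]
  Not every element is met, so the authority fails to carry Stage II.3.
The analysis ends at Stage II.3; the applicant prevails on this issue.
— Issue III —
At Stage III.1 the applicant must meet a preponderance (weight exceeds 50): on (j) the weight is 51, > 50, so (j) meets the standard.
  The applicant carries Stage III.1; the authority now bears the burden.
At Stage III.2 the authority must meet a heightened civil standard (weight is at least 76): on (k) the weight is 94 less the opposing 17 gives net 77, ≥ 76, so (k) meets the standard; on (l) the weight is 93 less the opposing 16 gives net 77, which does reach 76, so (l) meets the standard.
  Stage III.2 carried; the final stage is satisfied.
All stages carried — the authority prevails on this issue.
Per-issue: Issue I → applicant; Issue II → applicant; Issue III → authority. The applicant must prevail on every issue; overall, the authority prevails.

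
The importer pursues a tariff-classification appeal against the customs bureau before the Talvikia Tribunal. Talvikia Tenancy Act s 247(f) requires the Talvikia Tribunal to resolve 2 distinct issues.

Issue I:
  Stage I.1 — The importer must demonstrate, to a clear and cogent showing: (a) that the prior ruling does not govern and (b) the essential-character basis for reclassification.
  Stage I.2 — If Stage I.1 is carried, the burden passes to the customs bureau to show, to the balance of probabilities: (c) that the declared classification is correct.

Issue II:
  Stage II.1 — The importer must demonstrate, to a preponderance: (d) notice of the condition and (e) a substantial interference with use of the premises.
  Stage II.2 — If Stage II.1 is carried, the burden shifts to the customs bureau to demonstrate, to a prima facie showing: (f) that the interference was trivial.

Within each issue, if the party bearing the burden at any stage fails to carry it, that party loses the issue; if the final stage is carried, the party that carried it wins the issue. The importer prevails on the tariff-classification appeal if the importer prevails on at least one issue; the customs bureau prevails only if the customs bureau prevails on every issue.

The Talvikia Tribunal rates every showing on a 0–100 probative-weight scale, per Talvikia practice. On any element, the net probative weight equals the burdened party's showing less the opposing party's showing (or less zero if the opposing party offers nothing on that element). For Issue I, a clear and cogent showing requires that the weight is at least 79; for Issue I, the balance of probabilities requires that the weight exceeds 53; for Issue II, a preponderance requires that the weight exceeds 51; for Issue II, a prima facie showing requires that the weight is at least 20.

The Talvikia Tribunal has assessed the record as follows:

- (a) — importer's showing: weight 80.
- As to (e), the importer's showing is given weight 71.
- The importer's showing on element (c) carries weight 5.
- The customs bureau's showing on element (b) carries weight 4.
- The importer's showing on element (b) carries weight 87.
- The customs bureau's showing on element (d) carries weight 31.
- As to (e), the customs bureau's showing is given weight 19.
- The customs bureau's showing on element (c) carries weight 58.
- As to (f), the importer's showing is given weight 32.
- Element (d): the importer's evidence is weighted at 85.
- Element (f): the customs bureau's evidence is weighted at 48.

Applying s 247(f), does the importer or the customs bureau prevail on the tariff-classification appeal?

— Issue I —
At Stage I.1 the importer must meet a clear and cogent showing (weight is at least 79): on (a) the weight is 80, ≥ 79, so (a) meets the standard; on (b) the weight is 87 less the opposing 4 gives net 83, ≥ 79, so (b) meets the standard.
  Stage I.1 is satisfied; the onus moves to the customs bureau.
At Stage I.2 the customs bureau must meet the balance of probabilities (weight exceeds 53): on (c) the weight is 58 less the opposing 5 gives net 53, ≤ 53, so (c) does not meet the standard.
  Stage I.2 not carried; the customs bureau fails its burden.
The importer prevails on this issue.
— Issue II —
Stage II.1 (importer, a preponderance, weight exceeds 51): (d) net 85−31=54 > 51 — meets; (e) net 71−19=52 > 51 — meets.
  Stage II.1 is satisfied; the onus moves to the customs bureau.
Stage II.2 (customs bureau, a prima facie showing, weight is at least 20): (f) net 48−32=16 < 20 — fails.
  Stage II.2 not carried; the customs bureau fails its burden.
The analysis ends at Stage II.2; the importer prevails on this issue.
Per-issue: Issue I → importer; Issue II → importer. The importer must prevail on at least one issue; overall, the importer prevails.

importer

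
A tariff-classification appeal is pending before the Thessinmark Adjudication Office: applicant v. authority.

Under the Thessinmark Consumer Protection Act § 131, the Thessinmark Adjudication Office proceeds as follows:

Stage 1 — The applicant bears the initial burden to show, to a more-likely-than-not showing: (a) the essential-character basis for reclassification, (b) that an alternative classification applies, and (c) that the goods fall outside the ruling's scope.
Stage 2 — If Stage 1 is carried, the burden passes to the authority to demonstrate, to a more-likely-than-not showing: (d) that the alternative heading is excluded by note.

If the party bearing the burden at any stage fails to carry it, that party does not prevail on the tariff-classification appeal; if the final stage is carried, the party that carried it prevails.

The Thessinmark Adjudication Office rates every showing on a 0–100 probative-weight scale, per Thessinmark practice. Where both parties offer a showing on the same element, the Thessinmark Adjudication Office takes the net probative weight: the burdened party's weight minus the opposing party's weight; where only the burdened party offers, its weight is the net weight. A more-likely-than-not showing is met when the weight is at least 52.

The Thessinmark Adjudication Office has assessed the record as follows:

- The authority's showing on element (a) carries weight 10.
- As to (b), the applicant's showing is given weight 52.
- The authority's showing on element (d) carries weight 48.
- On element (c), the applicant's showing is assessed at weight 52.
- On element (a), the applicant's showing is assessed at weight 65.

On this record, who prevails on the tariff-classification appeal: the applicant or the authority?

Stage 1 (applicant, a more-likely-than-not showing, weight is at least 52): (a) net 65−10=55 ≥ 52 — meets; (b) 52 ≥ 52 — meets; (c) 52 ≥ 52 — meets.
  The applicant carries Stage 1; the authority now bears the burden.
Stage 2 (authority, a more-likely-than-not showing, weight is at least 52): (d) 48 < 52 — fails.
  Not every element is met, so the authority fails to carry Stage 2.
The applicant prevails.

applicant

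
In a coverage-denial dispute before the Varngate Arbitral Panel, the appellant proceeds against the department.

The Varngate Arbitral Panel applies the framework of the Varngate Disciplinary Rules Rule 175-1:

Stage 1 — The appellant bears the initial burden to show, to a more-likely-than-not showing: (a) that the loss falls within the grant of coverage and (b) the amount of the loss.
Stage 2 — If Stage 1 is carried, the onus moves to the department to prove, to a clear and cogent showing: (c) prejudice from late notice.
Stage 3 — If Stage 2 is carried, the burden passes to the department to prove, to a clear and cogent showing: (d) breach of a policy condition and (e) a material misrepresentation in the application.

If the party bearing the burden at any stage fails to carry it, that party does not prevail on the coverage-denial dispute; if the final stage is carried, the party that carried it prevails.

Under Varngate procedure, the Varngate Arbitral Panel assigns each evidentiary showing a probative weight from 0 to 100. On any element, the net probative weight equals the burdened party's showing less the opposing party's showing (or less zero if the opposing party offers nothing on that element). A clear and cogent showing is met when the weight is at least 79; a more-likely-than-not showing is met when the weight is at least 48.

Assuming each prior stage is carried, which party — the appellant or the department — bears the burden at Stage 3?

Stage 3's rule assigns the burden to the department (to a clear and cogent showing).

department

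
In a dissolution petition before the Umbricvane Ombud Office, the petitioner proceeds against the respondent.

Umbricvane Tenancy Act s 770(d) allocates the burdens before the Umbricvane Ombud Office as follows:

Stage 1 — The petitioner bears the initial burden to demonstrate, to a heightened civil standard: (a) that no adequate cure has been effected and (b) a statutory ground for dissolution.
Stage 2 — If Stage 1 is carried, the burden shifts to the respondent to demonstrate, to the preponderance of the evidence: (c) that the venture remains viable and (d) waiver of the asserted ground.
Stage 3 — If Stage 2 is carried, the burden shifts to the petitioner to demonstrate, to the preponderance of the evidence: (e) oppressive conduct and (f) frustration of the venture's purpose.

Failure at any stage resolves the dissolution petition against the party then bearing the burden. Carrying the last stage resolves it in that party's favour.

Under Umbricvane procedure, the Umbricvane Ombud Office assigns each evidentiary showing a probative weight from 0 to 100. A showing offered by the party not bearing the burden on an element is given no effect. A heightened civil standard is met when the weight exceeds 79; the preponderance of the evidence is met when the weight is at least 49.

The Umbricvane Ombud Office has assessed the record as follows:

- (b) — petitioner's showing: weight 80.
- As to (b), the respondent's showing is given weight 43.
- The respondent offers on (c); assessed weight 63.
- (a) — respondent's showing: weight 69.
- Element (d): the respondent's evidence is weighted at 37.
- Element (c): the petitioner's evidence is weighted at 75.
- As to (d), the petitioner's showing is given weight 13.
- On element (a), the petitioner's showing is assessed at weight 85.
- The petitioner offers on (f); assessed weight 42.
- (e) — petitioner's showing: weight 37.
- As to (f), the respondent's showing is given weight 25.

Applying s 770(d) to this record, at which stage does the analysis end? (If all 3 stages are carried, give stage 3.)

Stage 1 — burden on petitioner; standard: a heightened civil standard (weight exceeds 79).
    (a): 85 (respondent's 69 disregarded) > 79 [met]
    (b): 80 (respondent's 43 disregarded) > 79 [met]
  Stage 1 carried; the burden shifts to the respondent.
Stage 2 — burden on respondent; standard: the preponderance of the evidence (weight is at least 49).
    (c): 63 (petitioner's 75 disregarded) ≥ 49 [met]
    (d): 37 (petitioner's 13 disregarded) < 49 [not met]
  Stage 2 not carried; the respondent fails its burden.
So the petitioner prevails.

stage 2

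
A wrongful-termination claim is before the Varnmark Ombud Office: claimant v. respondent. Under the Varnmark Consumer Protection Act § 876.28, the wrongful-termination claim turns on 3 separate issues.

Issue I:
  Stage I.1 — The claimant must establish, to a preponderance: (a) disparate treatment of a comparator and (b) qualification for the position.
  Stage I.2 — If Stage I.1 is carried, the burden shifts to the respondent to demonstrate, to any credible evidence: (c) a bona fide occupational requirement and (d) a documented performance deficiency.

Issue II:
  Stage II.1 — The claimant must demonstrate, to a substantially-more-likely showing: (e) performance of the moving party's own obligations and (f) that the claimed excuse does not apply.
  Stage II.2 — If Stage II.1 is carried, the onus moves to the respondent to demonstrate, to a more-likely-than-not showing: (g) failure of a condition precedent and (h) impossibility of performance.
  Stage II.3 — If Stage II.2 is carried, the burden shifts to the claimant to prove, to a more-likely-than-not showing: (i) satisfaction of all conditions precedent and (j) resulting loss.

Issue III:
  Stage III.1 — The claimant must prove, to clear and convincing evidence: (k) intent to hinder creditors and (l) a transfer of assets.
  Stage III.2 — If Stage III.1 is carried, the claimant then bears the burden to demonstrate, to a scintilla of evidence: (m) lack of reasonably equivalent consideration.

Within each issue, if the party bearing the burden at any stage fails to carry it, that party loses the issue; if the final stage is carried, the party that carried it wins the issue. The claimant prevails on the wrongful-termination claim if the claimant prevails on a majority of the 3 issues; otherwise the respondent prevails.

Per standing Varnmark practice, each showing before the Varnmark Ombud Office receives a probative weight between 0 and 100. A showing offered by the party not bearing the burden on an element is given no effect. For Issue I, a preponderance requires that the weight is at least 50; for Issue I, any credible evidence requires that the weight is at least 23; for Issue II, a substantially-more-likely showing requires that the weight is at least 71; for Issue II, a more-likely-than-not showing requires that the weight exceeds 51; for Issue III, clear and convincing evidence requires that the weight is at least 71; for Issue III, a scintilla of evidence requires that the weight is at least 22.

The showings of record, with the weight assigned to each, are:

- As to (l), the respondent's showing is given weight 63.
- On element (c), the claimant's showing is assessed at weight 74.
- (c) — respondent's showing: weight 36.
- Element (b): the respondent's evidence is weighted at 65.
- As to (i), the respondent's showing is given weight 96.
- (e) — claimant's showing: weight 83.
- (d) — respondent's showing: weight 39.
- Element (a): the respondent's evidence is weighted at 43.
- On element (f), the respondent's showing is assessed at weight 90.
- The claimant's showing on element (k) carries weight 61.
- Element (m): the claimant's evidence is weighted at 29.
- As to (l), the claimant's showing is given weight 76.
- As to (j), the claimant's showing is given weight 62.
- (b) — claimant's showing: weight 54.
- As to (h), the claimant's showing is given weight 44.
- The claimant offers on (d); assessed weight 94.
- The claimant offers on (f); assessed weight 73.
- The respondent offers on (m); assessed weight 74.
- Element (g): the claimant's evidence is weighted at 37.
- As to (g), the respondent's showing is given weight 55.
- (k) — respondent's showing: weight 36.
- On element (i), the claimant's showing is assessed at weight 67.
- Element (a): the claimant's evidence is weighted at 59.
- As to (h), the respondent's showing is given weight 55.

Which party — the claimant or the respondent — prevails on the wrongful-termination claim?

— Issue I —
At Stage I.1 the claimant must meet a preponderance (weight is at least 50): on (a) the weight is 59 (the respondent's 43 is given no effect), which does reach 50, so (a) meets the standard; on (b) the weight is 54 (the respondent's 65 is given no effect), ≥ 50, so (b) meets the standard.
  Stage I.1 is satisfied; the onus moves to the respondent.
At Stage I.2 the respondent must meet any credible evidence (weight is at least 23): on (c) the weight is 36 (the claimant's 74 is given no effect), which does reach 23, so (c) meets the standard; on (d) the weight is 39 (the claimant's 94 is given no effect), ≥ 23, so (d) meets the standard.
  The respondent carries the last stage.
With every stage satisfied, the respondent prevails on this issue.
— Issue II —
At Stage II.1 the claimant must meet a substantially-more-likely showing (weight is at least 71): on (e) the weight is 83, ≥ 71, so (e) meets the standard; on (f) the weight is 73 (the respondent's 90 is given no effect), which does reach 71, so (f) meets the standard.
  Stage II.1 carried; the burden shifts to the respondent.
At Stage II.2 the respondent must meet a more-likely-than-not showing (weight exceeds 51): on (g) the weight is 55 (the claimant's 37 is given no effect), which does exceed 51, so (g) meets the standard; on (h) the weight is 55 (the claimant's 44 is given no effect), > 51, so (h) meets the standard.
  Stage II.2 carried; the burden shifts to the claimant.
At Stage II.3 the claimant must meet a more-likely-than-not showing (weight exceeds 51): on (i) the weight is 67 (the respondent's 96 is given no effect), which does exceed 51, so (i) meets the standard; on (j) the weight is 62, > 51, so (j) meets the standard.
  All elements met at the final stage.
Every stage carried; the claimant prevails on this issue.
— Issue III —
At Stage III.1 the claimant must meet clear and convincing evidence (weight is at least 71): on (k) the weight is 61 (the respondent's 36 is given no effect), < 71, so (k) does not meet the standard; on (l) the weight is 76 (the respondent's 63 is given no effect), which does reach 71, so (l) meets the standard.
  Not every element is met, so the claimant fails to carry Stage III.1.
The respondent prevails on this issue.
Per-issue: Issue I → respondent; Issue II → claimant; Issue III → respondent. The claimant must prevail on a majority of issues; overall, the respondent prevails.

respondent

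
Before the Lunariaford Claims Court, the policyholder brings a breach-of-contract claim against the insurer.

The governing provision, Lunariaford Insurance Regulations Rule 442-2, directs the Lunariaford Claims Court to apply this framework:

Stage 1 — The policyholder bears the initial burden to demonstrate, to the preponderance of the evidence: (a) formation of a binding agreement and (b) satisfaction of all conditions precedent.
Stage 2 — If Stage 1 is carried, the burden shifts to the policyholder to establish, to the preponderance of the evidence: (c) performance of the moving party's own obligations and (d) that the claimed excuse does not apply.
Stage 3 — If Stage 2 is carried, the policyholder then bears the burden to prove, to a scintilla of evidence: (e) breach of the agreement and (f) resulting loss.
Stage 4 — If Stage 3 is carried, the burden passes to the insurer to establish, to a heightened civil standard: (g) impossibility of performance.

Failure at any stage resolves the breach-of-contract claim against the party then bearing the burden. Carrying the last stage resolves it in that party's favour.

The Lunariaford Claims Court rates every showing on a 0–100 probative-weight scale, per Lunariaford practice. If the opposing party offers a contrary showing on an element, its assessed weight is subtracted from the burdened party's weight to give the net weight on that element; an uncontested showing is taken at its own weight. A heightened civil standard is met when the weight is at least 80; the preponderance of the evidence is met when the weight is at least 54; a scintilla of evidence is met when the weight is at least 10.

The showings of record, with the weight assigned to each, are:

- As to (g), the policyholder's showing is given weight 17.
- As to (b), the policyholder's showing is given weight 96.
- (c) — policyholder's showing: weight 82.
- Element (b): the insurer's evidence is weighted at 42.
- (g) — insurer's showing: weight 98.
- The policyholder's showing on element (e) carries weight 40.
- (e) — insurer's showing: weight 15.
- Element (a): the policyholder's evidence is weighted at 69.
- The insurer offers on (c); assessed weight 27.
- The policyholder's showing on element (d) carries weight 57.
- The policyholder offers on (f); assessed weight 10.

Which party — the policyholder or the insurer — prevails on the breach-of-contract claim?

insurer

Stage 1 (policyholder, the preponderance of the evidence, weight is at least 54): (a) 69 ≥ 54 — meets; (b) net 96−42=54 ≥ 54 — meets.
  Stage 1 is satisfied; the policyholder continues to bear the burden.
Stage 2 (policyholder, the preponderance of the evidence, weight is at least 54): (c) net 82−27=55 ≥ 54 — meets; (d) 57 ≥ 54 — meets.
  All elements met. The policyholder retains the burden for Stage 3.
Stage 3 (policyholder, a scintilla of evidence, weight is at least 10): (e) net 40−15=25 ≥ 10 — meets; (f) 10 ≥ 10 — meets.
  All elements met. The burden passes to the insurer.
Stage 4 (insurer, a heightened civil standard, weight is at least 80): (g) net 98−17=81 ≥ 80 — meets.
  Stage 4 carried; the final stage is satisfied.
All stages carried — the insurer prevails.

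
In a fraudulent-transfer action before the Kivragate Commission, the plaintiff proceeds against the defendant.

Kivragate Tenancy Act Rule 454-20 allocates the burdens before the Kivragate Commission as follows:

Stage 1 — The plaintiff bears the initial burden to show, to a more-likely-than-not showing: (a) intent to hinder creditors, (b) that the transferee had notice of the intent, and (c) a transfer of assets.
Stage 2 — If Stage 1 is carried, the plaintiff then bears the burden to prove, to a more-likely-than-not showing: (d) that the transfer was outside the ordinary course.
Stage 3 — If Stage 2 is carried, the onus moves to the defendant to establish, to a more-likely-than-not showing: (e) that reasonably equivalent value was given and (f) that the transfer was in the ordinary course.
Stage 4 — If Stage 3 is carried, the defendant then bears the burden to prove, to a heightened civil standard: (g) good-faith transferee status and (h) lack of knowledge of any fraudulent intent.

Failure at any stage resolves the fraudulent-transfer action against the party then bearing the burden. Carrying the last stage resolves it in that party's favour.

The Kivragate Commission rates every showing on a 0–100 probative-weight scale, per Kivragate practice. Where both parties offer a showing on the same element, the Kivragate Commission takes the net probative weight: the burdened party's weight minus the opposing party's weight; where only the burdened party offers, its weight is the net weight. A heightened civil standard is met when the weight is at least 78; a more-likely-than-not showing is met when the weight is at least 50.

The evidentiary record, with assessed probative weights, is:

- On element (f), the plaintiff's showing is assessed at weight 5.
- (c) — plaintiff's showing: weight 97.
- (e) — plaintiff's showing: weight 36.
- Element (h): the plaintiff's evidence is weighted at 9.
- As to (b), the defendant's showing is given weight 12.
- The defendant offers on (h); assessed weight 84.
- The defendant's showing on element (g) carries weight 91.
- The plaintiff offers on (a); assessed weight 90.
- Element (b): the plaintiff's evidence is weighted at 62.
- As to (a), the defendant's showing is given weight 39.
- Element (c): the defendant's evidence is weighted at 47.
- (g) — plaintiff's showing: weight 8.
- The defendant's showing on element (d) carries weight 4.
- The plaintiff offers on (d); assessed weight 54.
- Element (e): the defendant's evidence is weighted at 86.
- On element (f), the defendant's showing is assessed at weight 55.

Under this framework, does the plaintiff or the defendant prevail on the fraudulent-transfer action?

plaintiff

Stage 1 — burden on plaintiff; standard: a more-likely-than-not showing (weight is at least 50).
    (a): 90 − 39 = 51 ≥ 50 [met]
    (b): 62 − 12 = 50 ≥ 50 [met]
    (c): 97 − 47 = 50 ≥ 50 [met]
  All elements met. The plaintiff retains the burden for Stage 2.
Stage 2 — burden on plaintiff; standard: a more-likely-than-not showing (weight is at least 50).
    (d): 54 − 4 = 50 ≥ 50 [met]
  Stage 2 is satisfied; the onus moves to the defendant.
Stage 3 — burden on defendant; standard: a more-likely-than-not showing (weight is at least 50).
    (e): 86 − 36 = 50 ≥ 50 [met]
    (f): 55 − 5 = 50 ≥ 50 [met]
  Stage 3 carried; the burden remains with the defendant.
Stage 4 — burden on defendant; standard: a heightened civil standard (weight is at least 78).
    (g): 91 − 8 = 83 ≥ 78 [met]
    (h): 84 − 9 = 75 < 78 [not met]
  Stage 4 not carried; the defendant fails its burden.
So the plaintiff prevails.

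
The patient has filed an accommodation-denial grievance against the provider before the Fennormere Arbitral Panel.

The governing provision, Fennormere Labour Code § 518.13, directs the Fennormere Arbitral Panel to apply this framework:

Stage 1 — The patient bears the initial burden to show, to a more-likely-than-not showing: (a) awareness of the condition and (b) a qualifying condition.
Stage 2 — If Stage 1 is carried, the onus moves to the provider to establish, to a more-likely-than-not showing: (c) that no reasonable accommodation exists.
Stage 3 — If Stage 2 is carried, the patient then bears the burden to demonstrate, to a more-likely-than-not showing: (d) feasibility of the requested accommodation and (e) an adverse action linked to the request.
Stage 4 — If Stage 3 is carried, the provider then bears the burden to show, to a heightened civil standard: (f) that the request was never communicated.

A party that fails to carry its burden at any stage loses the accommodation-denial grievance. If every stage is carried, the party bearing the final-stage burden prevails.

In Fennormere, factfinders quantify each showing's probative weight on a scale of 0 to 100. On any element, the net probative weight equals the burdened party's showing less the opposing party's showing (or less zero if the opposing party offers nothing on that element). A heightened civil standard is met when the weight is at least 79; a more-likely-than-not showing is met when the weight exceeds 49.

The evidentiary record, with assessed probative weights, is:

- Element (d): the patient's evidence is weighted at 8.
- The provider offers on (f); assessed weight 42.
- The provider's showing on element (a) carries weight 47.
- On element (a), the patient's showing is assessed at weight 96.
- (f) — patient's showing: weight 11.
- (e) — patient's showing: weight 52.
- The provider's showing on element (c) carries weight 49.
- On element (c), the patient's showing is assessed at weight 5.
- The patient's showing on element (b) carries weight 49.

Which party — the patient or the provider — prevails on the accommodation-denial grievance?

Stage 1 (patient, a more-likely-than-not showing, weight exceeds 49): (a) net 96−47=49 ≤ 49 — fails; (b) 49 ≤ 49 — fails.
  Stage 1 not carried; the patient fails its burden.
The analysis ends at Stage 1; the provider prevails.

provider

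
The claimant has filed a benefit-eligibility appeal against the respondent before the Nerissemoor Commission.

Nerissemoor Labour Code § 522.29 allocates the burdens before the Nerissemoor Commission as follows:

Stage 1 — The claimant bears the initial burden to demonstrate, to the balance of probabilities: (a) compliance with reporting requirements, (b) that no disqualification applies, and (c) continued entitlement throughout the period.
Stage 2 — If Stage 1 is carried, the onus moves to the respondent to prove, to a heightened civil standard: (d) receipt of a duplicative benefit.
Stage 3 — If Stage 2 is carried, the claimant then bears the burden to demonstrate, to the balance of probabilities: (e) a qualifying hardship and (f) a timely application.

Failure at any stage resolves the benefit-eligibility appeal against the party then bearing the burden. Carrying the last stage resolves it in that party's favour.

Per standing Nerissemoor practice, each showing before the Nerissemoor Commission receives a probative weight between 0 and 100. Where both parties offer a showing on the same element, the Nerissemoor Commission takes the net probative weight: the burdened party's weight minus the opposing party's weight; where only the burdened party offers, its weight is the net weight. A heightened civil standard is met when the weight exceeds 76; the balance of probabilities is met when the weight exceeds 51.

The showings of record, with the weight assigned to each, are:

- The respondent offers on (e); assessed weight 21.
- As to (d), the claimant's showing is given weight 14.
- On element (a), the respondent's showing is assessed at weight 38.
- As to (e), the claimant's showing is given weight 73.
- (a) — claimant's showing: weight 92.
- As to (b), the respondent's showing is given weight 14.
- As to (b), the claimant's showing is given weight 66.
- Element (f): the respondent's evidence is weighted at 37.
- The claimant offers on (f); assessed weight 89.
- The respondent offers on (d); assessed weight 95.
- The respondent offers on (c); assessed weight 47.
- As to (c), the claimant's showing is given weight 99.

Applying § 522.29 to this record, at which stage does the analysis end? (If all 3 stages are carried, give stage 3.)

stage 3

At Stage 1 the claimant must meet the balance of probabilities (weight exceeds 51): on (a) the weight is 92 less the opposing 38 gives net 54, > 51, so (a) meets the standard; on (b) the weight is 66 less the opposing 14 gives net 52, > 51, so (b) meets the standard; on (c) the weight is 99 less the opposing 47 gives net 52, > 51, so (c) meets the standard.
  All elements met. The burden passes to the respondent.
At Stage 2 the respondent must meet a heightened civil standard (weight exceeds 76): on (d) the weight is 95 less the opposing 14 gives net 81, > 76, so (d) meets the standard.
  Stage 2 is satisfied; the onus moves to the claimant.
At Stage 3 the claimant must meet the balance of probabilities (weight exceeds 51): on (e) the weight is 73 less the opposing 21 gives net 52, which does exceed 51, so (e) meets the standard; on (f) the weight is 89 less the opposing 37 gives net 52, which does exceed 51, so (f) meets the standard.
  The claimant carries the last stage.
All stages carried — the claimant prevails.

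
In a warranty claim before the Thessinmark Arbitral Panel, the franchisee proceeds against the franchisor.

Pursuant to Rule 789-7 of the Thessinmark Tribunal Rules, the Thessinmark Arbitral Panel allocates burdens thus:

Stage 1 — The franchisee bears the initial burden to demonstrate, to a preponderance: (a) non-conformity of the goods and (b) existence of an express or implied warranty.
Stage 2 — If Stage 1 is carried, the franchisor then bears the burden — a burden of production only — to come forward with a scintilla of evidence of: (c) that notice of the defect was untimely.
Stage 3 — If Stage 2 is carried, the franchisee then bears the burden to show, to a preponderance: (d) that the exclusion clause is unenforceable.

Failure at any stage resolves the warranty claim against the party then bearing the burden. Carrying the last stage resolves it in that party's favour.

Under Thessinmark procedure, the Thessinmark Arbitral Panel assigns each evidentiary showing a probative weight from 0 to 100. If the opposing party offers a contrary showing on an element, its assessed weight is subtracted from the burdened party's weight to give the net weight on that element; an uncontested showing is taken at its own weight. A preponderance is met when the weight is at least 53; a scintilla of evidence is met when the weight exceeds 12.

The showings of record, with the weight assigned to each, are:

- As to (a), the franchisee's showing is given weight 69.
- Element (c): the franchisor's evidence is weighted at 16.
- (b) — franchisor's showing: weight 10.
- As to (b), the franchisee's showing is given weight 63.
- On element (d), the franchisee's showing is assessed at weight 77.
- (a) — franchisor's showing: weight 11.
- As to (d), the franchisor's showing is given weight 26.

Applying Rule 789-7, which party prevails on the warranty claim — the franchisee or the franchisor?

At Stage 1 the franchisee must meet a preponderance (weight is at least 53): on (a) the weight is 69 less the opposing 11 gives net 58, ≥ 53, so (a) meets the standard; on (b) the weight is 63 less the opposing 10 gives net 53, ≥ 53, so (b) meets the standard.
  Stage 1 carried; the burden shifts to the franchisor.
At Stage 2 the franchisor must meet a scintilla of evidence (weight exceeds 12): on (c) the weight is 16, > 12, so (c) meets the standard.
  Stage 2 is satisfied; the onus moves to the franchisee.
At Stage 3 the franchisee must meet a preponderance (weight is at least 53): on (d) the weight is 77 less the opposing 26 gives net 51, < 53, so (d) does not meet the standard.
  The franchisee does not carry Stage 3.
The analysis ends at Stage 3; the franchisor prevails.

franchisor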